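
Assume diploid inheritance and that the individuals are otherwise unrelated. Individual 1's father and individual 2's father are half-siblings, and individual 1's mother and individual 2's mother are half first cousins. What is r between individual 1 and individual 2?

0.078125

Relatedness sums over independent paths through distinct common ancestors.
Individual 1 and individual 2 are related in two ways: half first cousins through their fathers (r = 1/16) and half second cousins through their mothers (r = 1/64).
r = 1/16 + 1/64 = 5/64 = 0.078125.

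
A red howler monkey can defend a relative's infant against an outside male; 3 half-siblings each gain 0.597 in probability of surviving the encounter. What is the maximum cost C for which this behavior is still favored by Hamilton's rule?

0.44775

r to a half-sibling = 0.25 (half-sibs share one parent — one path of length 2: r = (1/2)^2 = 1/4).
Hamilton's rule: n·r·B > C, so the trait is favored while C < n·r·B = 3·0.25·0.597 = 0.44775.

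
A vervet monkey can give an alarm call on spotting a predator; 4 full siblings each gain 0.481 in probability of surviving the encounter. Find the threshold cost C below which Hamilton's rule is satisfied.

0.962

r to a full sibling = 0.5 (full sibs share both parents — two paths of length 2: r = 2·(1/2)^2 = 1/2).
Hamilton's rule: n·r·B > C, so the trait is favored while C < n·r·B = 4·0.5·0.481 = 0.962.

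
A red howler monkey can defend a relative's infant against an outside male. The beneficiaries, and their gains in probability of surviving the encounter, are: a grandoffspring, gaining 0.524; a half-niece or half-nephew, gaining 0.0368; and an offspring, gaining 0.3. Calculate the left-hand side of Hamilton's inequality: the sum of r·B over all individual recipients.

r to a grandoffspring = 0.25 (two parent–offspring links: r = (1/2)^2 = 1/4).
r to a half-niece or half-nephew = 0.125 (half-aunt/uncle↔niece/nephew: one path of length 3: r = (1/2)^3 = 1/8).
r to an offspring = 1/2 (one parent–offspring link: r = (1/2)^1 = 1/2).
Summing one r·B term per recipient: 1·0.25·0.524 + 1·0.125·0.0368 + 1·0.5·0.3 = 0.2856.

0.2856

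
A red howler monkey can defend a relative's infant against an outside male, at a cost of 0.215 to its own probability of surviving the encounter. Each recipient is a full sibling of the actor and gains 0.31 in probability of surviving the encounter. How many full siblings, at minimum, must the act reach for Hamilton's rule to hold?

2

r to a full sibling = 0.5 (full sibs share both parents — two paths of length 2: r = 2·(1/2)^2 = 1/2).
Hamilton's rule: n·r·B > C  ⇒  n > C/(r·B) = 0.215/(0.5·0.31) = 1.387.
The smallest integer exceeding 1.387 is 2.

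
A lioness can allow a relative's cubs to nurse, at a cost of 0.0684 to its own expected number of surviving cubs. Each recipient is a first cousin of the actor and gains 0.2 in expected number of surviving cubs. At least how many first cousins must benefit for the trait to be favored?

r to a first cousin = 0.125 (first cousins share one grandparent pair — two paths of length 4: r = 2·(1/2)^4 = 1/8).
Hamilton's rule: n·r·B > C  ⇒  n > C/(r·B) = 0.0684/(0.125·0.2) = 2.736.
The smallest integer exceeding 2.736 is 3.

3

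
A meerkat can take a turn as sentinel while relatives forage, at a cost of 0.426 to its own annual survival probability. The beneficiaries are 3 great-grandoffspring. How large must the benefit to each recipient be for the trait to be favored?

1.136

r to a great-grandoffspring = 0.125 (three parent–offspring links: r = (1/2)^3 = 1/8).
Hamilton's rule with n recipients of equal r: n·r·B > C, so B > C/(n·r) = 0.426/(3·0.125) = 1.136.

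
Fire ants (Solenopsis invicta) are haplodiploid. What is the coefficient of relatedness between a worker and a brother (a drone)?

0.25

Her haploid brother carries none of their father's genes and a random half of their mother's genome; that half matches the maternal half of her own genome with probability 1/2: r = 1/2 · 1/2 = 1/4.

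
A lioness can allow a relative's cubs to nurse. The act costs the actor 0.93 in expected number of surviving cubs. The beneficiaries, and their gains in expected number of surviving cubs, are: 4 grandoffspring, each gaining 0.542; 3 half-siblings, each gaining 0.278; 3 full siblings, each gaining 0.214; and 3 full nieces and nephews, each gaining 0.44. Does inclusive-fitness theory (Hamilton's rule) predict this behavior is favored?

Yes

Hamilton's rule: the trait is favored when the sum of r·B over every recipient exceeds the actor's cost C.
r to a grandoffspring = 1/4 (two parent–offspring links: r = (1/2)^2 = 1/4).
r to a half-sibling = 0.25 (half-sibs share one parent — one path of length 2: r = (1/2)^2 = 1/4).
r to a full sibling = 0.5 (full sibs share both parents — two paths of length 2: r = 2·(1/2)^2 = 1/2).
r to a full niece or nephew = 0.25 (full aunt/uncle↔niece/nephew: two paths of length 3 through the shared grandparent pair: r = 2·(1/2)^3 = 1/4).
Summing one r·B term per recipient: 4·0.25·0.542 + 3·0.25·0.278 + 3·0.5·0.214 + 3·0.25·0.44 = 1.4015.
1.4015 > 0.93: the indirect benefit exceeds the cost.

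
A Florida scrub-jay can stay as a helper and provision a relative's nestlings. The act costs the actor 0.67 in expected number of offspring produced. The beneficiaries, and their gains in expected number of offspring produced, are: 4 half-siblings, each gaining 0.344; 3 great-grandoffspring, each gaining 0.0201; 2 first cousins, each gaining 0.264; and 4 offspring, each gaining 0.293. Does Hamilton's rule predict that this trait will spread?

Yes

Hamilton's rule: the trait is favored when the sum of r·B over every recipient exceeds the actor's cost C.
r to a half-sibling = 0.25 (half-sibs share one parent — one path of length 2: r = (1/2)^2 = 1/4).
r to a great-grandoffspring = 0.125 (three parent–offspring links: r = (1/2)^3 = 1/8).
r to a first cousin = 1/8 (first cousins share one grandparent pair — two paths of length 4: r = 2·(1/2)^4 = 1/8).
r to an offspring = 0.5 (one parent–offspring link: r = (1/2)^1 = 1/2).
Summing one r·B term per recipient: 4·0.25·0.344 + 3·0.125·0.0201 + 2·0.125·0.264 + 4·0.5·0.293 = 1.0035375.
1.0035375 > 0.67: the indirect benefit exceeds the cost.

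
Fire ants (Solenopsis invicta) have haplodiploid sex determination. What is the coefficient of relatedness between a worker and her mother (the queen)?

0.5

One meiotic link between diploid queen and diploid daughter: r = 1/2.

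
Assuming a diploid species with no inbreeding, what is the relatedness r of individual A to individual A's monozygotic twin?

Each parent–offspring link contributes a factor of 1/2, and independent paths through distinct common ancestors add.
Monozygotic twins share every allele identical by descent: r = 1.

1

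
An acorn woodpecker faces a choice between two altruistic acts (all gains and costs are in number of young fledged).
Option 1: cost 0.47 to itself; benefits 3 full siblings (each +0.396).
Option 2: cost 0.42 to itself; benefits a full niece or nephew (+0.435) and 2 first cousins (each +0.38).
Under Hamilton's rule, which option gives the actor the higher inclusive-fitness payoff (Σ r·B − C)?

Option 1: r to a full sibling = 0.5.
Option 1: Σ r·B − C = (3·0.5·0.396) − 0.47 = 0.124.
Option 2: r to a full niece or nephew = 0.25.
Option 2: r to a first cousin = 0.125.
Option 2: Σ r·B − C = (1·0.25·0.435 + 2·0.125·0.38) − 0.42 = -0.21625.
Option 1 has the higher net inclusive-fitness payoff.

Option 1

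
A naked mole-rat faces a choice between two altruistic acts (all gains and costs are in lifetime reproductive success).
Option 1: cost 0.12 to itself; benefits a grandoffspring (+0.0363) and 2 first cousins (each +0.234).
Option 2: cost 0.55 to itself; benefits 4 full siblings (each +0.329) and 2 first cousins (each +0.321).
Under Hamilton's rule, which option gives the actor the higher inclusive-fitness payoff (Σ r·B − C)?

Option 2

Option 1: r to a grandoffspring = 0.25.
Option 1: r to a first cousin = 0.125.
Option 1: Σ r·B − C = (1·0.25·0.0363 + 2·0.125·0.234) − 0.12 = -0.052425.
Option 2: r to a full sibling = 0.5.
Option 2: r to a first cousin = 0.125.
Option 2: Σ r·B − C = (4·0.5·0.329 + 2·0.125·0.321) − 0.55 = 0.18825.
Option 2 has the higher net inclusive-fitness payoff.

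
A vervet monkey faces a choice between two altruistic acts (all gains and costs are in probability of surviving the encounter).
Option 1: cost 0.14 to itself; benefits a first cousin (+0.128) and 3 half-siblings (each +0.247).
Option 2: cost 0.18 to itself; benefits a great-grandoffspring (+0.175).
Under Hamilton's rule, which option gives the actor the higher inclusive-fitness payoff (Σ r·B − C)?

Option 1: r to a first cousin = 0.125.
Option 1: r to a half-sibling = 0.25.
Option 1: Σ r·B − C = (1·0.125·0.128 + 3·0.25·0.247) − 0.14 = 0.06125.
Option 2: r to a great-grandoffspring = 0.125.
Option 2: Σ r·B − C = (1·0.125·0.175) − 0.18 = -0.158125.
Option 1 has the higher net inclusive-fitness payoff.

Option 1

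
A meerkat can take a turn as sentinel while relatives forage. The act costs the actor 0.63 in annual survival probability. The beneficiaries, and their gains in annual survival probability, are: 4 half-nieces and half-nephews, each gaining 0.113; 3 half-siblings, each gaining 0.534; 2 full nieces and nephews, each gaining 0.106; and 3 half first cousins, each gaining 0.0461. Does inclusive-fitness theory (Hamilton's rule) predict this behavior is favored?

Hamilton's rule: the trait is favored when the sum of r·B over every recipient exceeds the actor's cost C.
r to a half-niece or half-nephew = 0.125 (half-aunt/uncle↔niece/nephew: one path of length 3: r = (1/2)^3 = 1/8).
r to a half-sibling = 1/4 (half-sibs share one parent — one path of length 2: r = (1/2)^2 = 1/4).
r to a full niece or nephew = 1/4 (full aunt/uncle↔niece/nephew: two paths of length 3 through the shared grandparent pair: r = 2·(1/2)^3 = 1/4).
r to a half first cousin = 0.0625 (half first cousins share one grandparent — one path of length 4: r = (1/2)^4 = 1/16).
Summing one r·B term per recipient: 4·0.125·0.113 + 3·0.25·0.534 + 2·0.25·0.106 + 3·0.0625·0.0461 = 0.51864375.
0.51864375 < 0.63: the indirect benefit is less than the cost.

No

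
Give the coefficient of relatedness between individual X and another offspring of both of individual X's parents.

Each parent–offspring link contributes a factor of 1/2, and independent paths through distinct common ancestors add.
Full sibs share both parents — two paths of length 2: r = 2·(1/2)^2 = 1/2.

0.5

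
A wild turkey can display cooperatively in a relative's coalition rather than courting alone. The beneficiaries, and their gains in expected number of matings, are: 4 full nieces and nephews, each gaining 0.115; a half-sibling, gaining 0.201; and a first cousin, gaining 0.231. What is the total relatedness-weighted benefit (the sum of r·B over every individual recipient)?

r to a full niece or nephew = 1/4 (full aunt/uncle↔niece/nephew: two paths of length 3 through the shared grandparent pair: r = 2·(1/2)^3 = 1/4).
r to a half-sibling = 1/4 (half-sibs share one parent — one path of length 2: r = (1/2)^2 = 1/4).
r to a first cousin = 0.125 (first cousins share one grandparent pair — two paths of length 4: r = 2·(1/2)^4 = 1/8).
Summing one r·B term per recipient: 4·0.25·0.115 + 1·0.25·0.201 + 1·0.125·0.231 = 0.194125.

0.194125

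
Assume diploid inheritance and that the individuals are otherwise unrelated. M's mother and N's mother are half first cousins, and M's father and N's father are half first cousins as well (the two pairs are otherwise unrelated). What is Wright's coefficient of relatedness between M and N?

Independent pedigree routes through distinct common ancestors add.
M and N are related in two ways: half second cousins through their mothers (r = 1/64) and half second cousins through their fathers (r = 1/64).
r = 1/64 + 1/64 = 1/32 = 0.03125.

0.03125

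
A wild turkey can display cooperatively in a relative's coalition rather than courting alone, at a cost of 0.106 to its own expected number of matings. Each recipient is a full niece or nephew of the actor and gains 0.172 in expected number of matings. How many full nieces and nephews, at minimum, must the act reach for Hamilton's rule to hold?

r to a full niece or nephew = 0.25 (full aunt/uncle↔niece/nephew: two paths of length 3 through the shared grandparent pair: r = 2·(1/2)^3 = 1/4).
Hamilton's rule: n·r·B > C  ⇒  n > C/(r·B) = 0.106/(0.25·0.172) = 2.465.
The smallest integer exceeding 2.465 is 3.

3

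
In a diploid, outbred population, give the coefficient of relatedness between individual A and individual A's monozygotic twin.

Each parent–offspring link contributes a factor of 1/2, and independent paths through distinct common ancestors add.
Monozygotic twins share every allele identical by descent: r = 1.

1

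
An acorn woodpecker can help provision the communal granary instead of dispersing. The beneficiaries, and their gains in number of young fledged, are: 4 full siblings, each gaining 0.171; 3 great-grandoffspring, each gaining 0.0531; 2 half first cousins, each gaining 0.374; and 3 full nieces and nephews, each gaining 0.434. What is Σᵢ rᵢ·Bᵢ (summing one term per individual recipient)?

0.7341625

r to a full sibling = 0.5 (full sibs share both parents — two paths of length 2: r = 2·(1/2)^2 = 1/2).
r to a great-grandoffspring = 0.125 (three parent–offspring links: r = (1/2)^3 = 1/8).
r to a half first cousin = 1/16 (half first cousins share one grandparent — one path of length 4: r = (1/2)^4 = 1/16).
r to a full niece or nephew = 0.25 (full aunt/uncle↔niece/nephew: two paths of length 3 through the shared grandparent pair: r = 2·(1/2)^3 = 1/4).
Summing one r·B term per recipient: 4·0.5·0.171 + 3·0.125·0.0531 + 2·0.0625·0.374 + 3·0.25·0.434 = 0.7341625.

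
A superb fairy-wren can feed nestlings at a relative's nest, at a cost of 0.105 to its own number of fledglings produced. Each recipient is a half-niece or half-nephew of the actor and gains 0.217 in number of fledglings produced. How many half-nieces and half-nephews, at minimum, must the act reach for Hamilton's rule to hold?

r to a half-niece or half-nephew = 1/8 (half-aunt/uncle↔niece/nephew: one path of length 3: r = (1/2)^3 = 1/8).
Hamilton's rule: n·r·B > C  ⇒  n > C/(r·B) = 0.105/(0.125·0.217) = 3.871.
The smallest integer exceeding 3.871 is 4.

4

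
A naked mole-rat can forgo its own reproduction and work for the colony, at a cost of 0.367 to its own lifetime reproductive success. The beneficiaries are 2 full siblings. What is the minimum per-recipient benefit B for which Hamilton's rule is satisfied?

0.367

r to a full sibling = 0.5 (full sibs share both parents — two paths of length 2: r = 2·(1/2)^2 = 1/2).
Hamilton's rule with n recipients of equal r: n·r·B > C, so B > C/(n·r) = 0.367/(2·0.5) = 0.367.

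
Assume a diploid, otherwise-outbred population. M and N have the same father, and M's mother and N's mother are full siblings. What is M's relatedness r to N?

Independent pedigree routes through distinct common ancestors add.
M and N are related in two ways: half-sibs through their shared father (r = 1/4) and first cousins through their mothers (r = 1/8).
r = 1/4 + 1/8 = 3/8 = 0.375.

0.375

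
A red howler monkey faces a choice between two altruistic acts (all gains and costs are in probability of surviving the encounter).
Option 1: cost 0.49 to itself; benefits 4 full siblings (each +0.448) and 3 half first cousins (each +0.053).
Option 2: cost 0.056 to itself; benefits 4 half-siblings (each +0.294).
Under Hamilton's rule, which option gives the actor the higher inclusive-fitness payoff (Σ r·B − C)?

Option 1: r to a full sibling = 0.5.
Option 1: r to a half first cousin = 0.0625.
Option 1: Σ r·B − C = (4·0.5·0.448 + 3·0.0625·0.053) − 0.49 = 0.4159375.
Option 2: r to a half-sibling = 0.25.
Option 2: Σ r·B − C = (4·0.25·0.294) − 0.056 = 0.238.
Option 1 has the higher net inclusive-fitness payoff.

Option 1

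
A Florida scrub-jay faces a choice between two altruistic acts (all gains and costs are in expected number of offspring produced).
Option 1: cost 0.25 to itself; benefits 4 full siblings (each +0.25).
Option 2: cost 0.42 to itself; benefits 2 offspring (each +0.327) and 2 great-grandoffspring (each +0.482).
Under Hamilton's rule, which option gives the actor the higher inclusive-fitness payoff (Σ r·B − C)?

Option 1: r to a full sibling = 0.5.
Option 1: Σ r·B − C = (4·0.5·0.25) − 0.25 = 0.25.
Option 2: r to an offspring = 0.5.
Option 2: r to a great-grandoffspring = 0.125.
Option 2: Σ r·B − C = (2·0.5·0.327 + 2·0.125·0.482) − 0.42 = 0.0275.
Option 1 has the higher net inclusive-fitness payoff.

Option 1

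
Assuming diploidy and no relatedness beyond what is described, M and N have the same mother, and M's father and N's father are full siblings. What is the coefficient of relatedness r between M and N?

0.375

Relatedness sums over independent paths through distinct common ancestors.
M and N are related in two ways: half-sibs through their shared mother (r = 1/4) and first cousins through their fathers (r = 1/8).
r = 1/4 + 1/8 = 0.375.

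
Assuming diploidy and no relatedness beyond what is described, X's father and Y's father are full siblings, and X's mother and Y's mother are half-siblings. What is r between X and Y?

0.1875

Wright's path rule: contributions from independent ancestry routes add.
X and Y are related in two ways: first cousins through their fathers (r = 1/8) and half first cousins through their mothers (r = 1/16).
r = 1/8 + 1/16 = 0.1875.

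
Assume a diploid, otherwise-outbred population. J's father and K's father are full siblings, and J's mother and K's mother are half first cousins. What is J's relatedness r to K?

0.140625

Wright's path rule: contributions from independent ancestry routes add.
J and K are related in two ways: first cousins through their fathers (r = 1/8) and half second cousins through their mothers (r = 1/64).
r = 1/8 + 1/64 = 0.140625.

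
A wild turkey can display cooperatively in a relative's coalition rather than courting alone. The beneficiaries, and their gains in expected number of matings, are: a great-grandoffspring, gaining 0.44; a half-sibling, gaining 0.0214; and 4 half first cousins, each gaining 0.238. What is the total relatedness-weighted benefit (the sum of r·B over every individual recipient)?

0.11985

r to a great-grandoffspring = 0.125 (three parent–offspring links: r = (1/2)^3 = 1/8).
r to a half-sibling = 1/4 (half-sibs share one parent — one path of length 2: r = (1/2)^2 = 1/4).
r to a half first cousin = 0.0625 (half first cousins share one grandparent — one path of length 4: r = (1/2)^4 = 1/16).
Summing one r·B term per recipient: 1·0.125·0.44 + 1·0.25·0.0214 + 4·0.0625·0.238 = 0.11985.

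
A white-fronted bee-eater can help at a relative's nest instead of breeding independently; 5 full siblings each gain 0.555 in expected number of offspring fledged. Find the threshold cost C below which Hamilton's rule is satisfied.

r to a full sibling = 0.5 (full sibs share both parents — two paths of length 2: r = 2·(1/2)^2 = 1/2).
Hamilton's rule: n·r·B > C, so the trait is favored while C < n·r·B = 5·0.5·0.555 = 1.3875.

1.3875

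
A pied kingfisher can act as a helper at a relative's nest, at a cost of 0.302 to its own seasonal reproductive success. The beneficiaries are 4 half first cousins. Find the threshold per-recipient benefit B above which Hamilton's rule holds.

r to a half first cousin = 1/16 (half first cousins share one grandparent — one path of length 4: r = (1/2)^4 = 1/16).
Hamilton's rule with n recipients of equal r: n·r·B > C, so B > C/(n·r) = 0.302/(4·0.0625) = 1.208.

1.208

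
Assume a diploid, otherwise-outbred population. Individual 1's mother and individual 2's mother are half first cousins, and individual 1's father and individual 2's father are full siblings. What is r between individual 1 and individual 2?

With two independent routes of shared ancestry, r is the sum of the two contributions.
Individual 1 and individual 2 are related in two ways: half second cousins through their mothers (r = 1/64) and first cousins through their fathers (r = 1/8).
r = 1/64 + 1/8 = 0.140625.

0.140625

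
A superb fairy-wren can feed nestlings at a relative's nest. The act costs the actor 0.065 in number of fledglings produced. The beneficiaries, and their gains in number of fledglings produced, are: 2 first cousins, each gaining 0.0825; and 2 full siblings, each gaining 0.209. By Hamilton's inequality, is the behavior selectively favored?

Yes

Hamilton's rule: the trait is favored when the sum of r·B over every recipient exceeds the actor's cost C.
r to a first cousin = 0.125 (first cousins share one grandparent pair — two paths of length 4: r = 2·(1/2)^4 = 1/8).
r to a full sibling = 0.5 (full sibs share both parents — two paths of length 2: r = 2·(1/2)^2 = 1/2).
Summing one r·B term per recipient: 2·0.125·0.0825 + 2·0.5·0.209 = 0.229625.
0.229625 > 0.065: the indirect benefit exceeds the cost.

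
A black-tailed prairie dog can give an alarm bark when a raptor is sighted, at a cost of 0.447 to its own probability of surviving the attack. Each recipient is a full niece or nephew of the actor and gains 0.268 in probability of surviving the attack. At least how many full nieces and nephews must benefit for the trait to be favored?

r to a full niece or nephew = 1/4 (full aunt/uncle↔niece/nephew: two paths of length 3 through the shared grandparent pair: r = 2·(1/2)^3 = 1/4).
Hamilton's rule: n·r·B > C  ⇒  n > C/(r·B) = 0.447/(0.25·0.268) = 6.672.
The smallest integer exceeding 6.672 is 7.

7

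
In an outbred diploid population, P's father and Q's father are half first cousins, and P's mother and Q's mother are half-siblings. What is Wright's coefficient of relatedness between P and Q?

0.078125

Independent pedigree routes through distinct common ancestors add.
P and Q are related in two ways: half second cousins through their fathers (r = 1/64) and half first cousins through their mothers (r = 1/16).
r = 1/64 + 1/16 = 5/64 = 0.078125.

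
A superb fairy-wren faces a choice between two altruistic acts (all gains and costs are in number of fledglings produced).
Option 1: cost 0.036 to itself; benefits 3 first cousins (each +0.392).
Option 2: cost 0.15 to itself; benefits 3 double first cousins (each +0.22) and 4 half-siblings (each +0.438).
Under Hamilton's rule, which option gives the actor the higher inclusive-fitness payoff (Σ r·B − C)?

Option 1: r to a first cousin = 0.125.
Option 1: Σ r·B − C = (3·0.125·0.392) − 0.036 = 0.111.
Option 2: r to a double first cousin = 0.25.
Option 2: r to a half-sibling = 0.25.
Option 2: Σ r·B − C = (3·0.25·0.22 + 4·0.25·0.438) − 0.15 = 0.453.
Option 2 has the higher net inclusive-fitness payoff.

Option 2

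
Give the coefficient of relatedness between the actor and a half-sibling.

Each parent–offspring link contributes a factor of 1/2, and independent paths through distinct common ancestors add.
Half-sibs share one parent — one path of length 2: r = (1/2)^2 = 1/4.

0.25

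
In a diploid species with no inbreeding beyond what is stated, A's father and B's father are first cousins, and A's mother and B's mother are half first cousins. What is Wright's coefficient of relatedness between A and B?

0.046875

Relatedness sums over independent paths through distinct common ancestors.
A and B are related in two ways: second cousins through their fathers (r = 1/32) and half second cousins through their mothers (r = 1/64).
r = 1/32 + 1/64 = 3/64 = 0.046875.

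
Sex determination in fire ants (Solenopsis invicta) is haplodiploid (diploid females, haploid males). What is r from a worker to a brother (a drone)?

Her haploid brother carries none of their father's genes and a random half of their mother's genome; that half matches the maternal half of her own genome with probability 1/2: r = 1/2 · 1/2 = 1/4.

0.25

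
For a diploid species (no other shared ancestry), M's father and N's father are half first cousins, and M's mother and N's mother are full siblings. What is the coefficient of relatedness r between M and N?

Wright's path rule: contributions from independent ancestry routes add.
M and N are related in two ways: half second cousins through their fathers (r = 1/64) and first cousins through their mothers (r = 1/8).
r = 1/64 + 1/8 = 9/64 = 0.140625.

0.140625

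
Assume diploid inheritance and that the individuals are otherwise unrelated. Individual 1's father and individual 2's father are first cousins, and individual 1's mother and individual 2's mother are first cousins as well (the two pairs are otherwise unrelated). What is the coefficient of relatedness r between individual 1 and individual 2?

0.0625

Relatedness sums over independent paths through distinct common ancestors.
Individual 1 and individual 2 are related in two ways: second cousins through their fathers (r = 1/32) and second cousins through their mothers (r = 1/32).
r = 1/32 + 1/32 = 1/16 = 0.0625.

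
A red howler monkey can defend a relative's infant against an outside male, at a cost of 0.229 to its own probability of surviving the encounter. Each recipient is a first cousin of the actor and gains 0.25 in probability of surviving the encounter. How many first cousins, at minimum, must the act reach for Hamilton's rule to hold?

8

r to a first cousin = 0.125 (first cousins share one grandparent pair — two paths of length 4: r = 2·(1/2)^4 = 1/8).
Hamilton's rule: n·r·B > C  ⇒  n > C/(r·B) = 0.229/(0.125·0.25) = 7.328.
The smallest integer exceeding 7.328 is 8.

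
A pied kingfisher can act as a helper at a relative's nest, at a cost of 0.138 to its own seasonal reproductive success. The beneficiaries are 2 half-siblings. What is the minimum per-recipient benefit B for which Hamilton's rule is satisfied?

r to a half-sibling = 1/4 (half-sibs share one parent — one path of length 2: r = (1/2)^2 = 1/4).
Hamilton's rule with n recipients of equal r: n·r·B > C, so B > C/(n·r) = 0.138/(2·0.25) = 0.276.

0.276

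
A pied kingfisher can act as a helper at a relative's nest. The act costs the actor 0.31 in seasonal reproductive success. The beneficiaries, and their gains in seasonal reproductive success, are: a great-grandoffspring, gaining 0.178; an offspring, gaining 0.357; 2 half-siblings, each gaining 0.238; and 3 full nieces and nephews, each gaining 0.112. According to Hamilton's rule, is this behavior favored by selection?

Yes

Hamilton's rule: the trait is favored when the sum of r·B over every recipient exceeds the actor's cost C.
r to a great-grandoffspring = 1/8 (three parent–offspring links: r = (1/2)^3 = 1/8).
r to an offspring = 1/2 (one parent–offspring link: r = (1/2)^1 = 1/2).
r to a half-sibling = 0.25 (half-sibs share one parent — one path of length 2: r = (1/2)^2 = 1/4).
r to a full niece or nephew = 0.25 (full aunt/uncle↔niece/nephew: two paths of length 3 through the shared grandparent pair: r = 2·(1/2)^3 = 1/4).
Summing one r·B term per recipient: 1·0.125·0.178 + 1·0.5·0.357 + 2·0.25·0.238 + 3·0.25·0.112 = 0.40375.
0.40375 > 0.31: the indirect benefit exceeds the cost.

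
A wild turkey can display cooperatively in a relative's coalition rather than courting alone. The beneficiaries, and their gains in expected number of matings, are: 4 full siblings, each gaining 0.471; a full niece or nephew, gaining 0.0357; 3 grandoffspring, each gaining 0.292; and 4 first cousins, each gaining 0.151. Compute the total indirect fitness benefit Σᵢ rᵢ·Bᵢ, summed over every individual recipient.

1.245425

r to a full sibling = 0.5 (full sibs share both parents — two paths of length 2: r = 2·(1/2)^2 = 1/2).
r to a full niece or nephew = 0.25 (full aunt/uncle↔niece/nephew: two paths of length 3 through the shared grandparent pair: r = 2·(1/2)^3 = 1/4).
r to a grandoffspring = 0.25 (two parent–offspring links: r = (1/2)^2 = 1/4).
r to a first cousin = 1/8 (first cousins share one grandparent pair — two paths of length 4: r = 2·(1/2)^4 = 1/8).
Summing one r·B term per recipient: 4·0.5·0.471 + 1·0.25·0.0357 + 3·0.25·0.292 + 4·0.125·0.151 = 1.245425.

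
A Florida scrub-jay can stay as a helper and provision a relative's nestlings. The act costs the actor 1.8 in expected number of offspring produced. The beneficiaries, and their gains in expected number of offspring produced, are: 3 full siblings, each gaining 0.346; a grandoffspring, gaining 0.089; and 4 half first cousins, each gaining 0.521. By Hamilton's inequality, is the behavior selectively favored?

No

Hamilton's rule: the trait is favored when the sum of r·B over every recipient exceeds the actor's cost C.
r to a full sibling = 1/2 (full sibs share both parents — two paths of length 2: r = 2·(1/2)^2 = 1/2).
r to a grandoffspring = 0.25 (two parent–offspring links: r = (1/2)^2 = 1/4).
r to a half first cousin = 1/16 (half first cousins share one grandparent — one path of length 4: r = (1/2)^4 = 1/16).
Summing one r·B term per recipient: 3·0.5·0.346 + 1·0.25·0.089 + 4·0.0625·0.521 = 0.6715.
0.6715 < 1.8: the indirect benefit is less than the cost.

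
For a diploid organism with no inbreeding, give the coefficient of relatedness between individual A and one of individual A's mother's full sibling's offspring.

Each parent–offspring link contributes a factor of 1/2, and independent paths through distinct common ancestors add.
First cousins share one grandparent pair — two paths of length 4: r = 2·(1/2)^4 = 1/8.

0.125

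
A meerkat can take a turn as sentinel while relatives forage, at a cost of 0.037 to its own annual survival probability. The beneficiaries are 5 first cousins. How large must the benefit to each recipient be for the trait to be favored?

0.0592

r to a first cousin = 1/8 (first cousins share one grandparent pair — two paths of length 4: r = 2·(1/2)^4 = 1/8).
Hamilton's rule with n recipients of equal r: n·r·B > C, so B > C/(n·r) = 0.037/(5·0.125) = 0.0592.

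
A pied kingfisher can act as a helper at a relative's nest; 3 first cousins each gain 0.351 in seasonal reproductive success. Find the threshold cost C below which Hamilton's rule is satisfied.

r to a first cousin = 0.125 (first cousins share one grandparent pair — two paths of length 4: r = 2·(1/2)^4 = 1/8).
Hamilton's rule: n·r·B > C, so the trait is favored while C < n·r·B = 3·0.125·0.351 = 0.131625.

0.131625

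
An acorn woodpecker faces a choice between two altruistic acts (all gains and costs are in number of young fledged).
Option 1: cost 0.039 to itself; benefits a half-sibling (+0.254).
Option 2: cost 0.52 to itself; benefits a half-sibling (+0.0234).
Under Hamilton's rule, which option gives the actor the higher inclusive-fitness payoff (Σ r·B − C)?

Option 1

Option 1: r to a half-sibling = 0.25.
Option 1: Σ r·B − C = (1·0.25·0.254) − 0.039 = 0.0245.
Option 2: r to a half-sibling = 0.25.
Option 2: Σ r·B − C = (1·0.25·0.0234) − 0.52 = -0.51415.
Option 1 has the higher net inclusive-fitness payoff.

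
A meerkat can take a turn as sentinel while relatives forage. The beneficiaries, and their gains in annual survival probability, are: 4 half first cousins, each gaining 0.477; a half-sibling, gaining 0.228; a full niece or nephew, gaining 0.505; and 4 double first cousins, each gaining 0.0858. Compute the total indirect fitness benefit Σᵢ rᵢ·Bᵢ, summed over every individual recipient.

0.3883

r to a half first cousin = 1/16 (half first cousins share one grandparent — one path of length 4: r = (1/2)^4 = 1/16).
r to a half-sibling = 1/4 (half-sibs share one parent — one path of length 2: r = (1/2)^2 = 1/4).
r to a full niece or nephew = 0.25 (full aunt/uncle↔niece/nephew: two paths of length 3 through the shared grandparent pair: r = 2·(1/2)^3 = 1/4).
r to a double first cousin = 0.25 (double first cousins share both grandparent pairs — four paths of length 4: r = 4·(1/2)^4 = 1/4).
Summing one r·B term per recipient: 4·0.0625·0.477 + 1·0.25·0.228 + 1·0.25·0.505 + 4·0.25·0.0858 = 0.3883.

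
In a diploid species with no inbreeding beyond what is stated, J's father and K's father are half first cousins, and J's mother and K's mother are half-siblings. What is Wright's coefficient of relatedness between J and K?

0.078125

Independent pedigree routes through distinct common ancestors add.
J and K are related in two ways: half second cousins through their fathers (r = 1/64) and half first cousins through their mothers (r = 1/16).
r = 1/64 + 1/16 = 0.078125.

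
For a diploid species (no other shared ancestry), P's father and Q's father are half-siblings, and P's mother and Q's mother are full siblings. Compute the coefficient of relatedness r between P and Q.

0.1875

Relatedness sums over independent paths through distinct common ancestors.
P and Q are related in two ways: half first cousins through their fathers (r = 1/16) and first cousins through their mothers (r = 1/8).
r = 1/16 + 1/8 = 0.1875.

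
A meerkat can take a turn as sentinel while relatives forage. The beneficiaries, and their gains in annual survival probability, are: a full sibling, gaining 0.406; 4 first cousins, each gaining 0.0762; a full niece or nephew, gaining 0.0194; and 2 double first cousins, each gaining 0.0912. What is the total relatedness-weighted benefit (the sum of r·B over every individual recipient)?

r to a full sibling = 0.5 (full sibs share both parents — two paths of length 2: r = 2·(1/2)^2 = 1/2).
r to a first cousin = 0.125 (first cousins share one grandparent pair — two paths of length 4: r = 2·(1/2)^4 = 1/8).
r to a full niece or nephew = 1/4 (full aunt/uncle↔niece/nephew: two paths of length 3 through the shared grandparent pair: r = 2·(1/2)^3 = 1/4).
r to a double first cousin = 1/4 (double first cousins share both grandparent pairs — four paths of length 4: r = 4·(1/2)^4 = 1/4).
Summing one r·B term per recipient: 1·0.5·0.406 + 4·0.125·0.0762 + 1·0.25·0.0194 + 2·0.25·0.0912 = 0.29155.

0.29155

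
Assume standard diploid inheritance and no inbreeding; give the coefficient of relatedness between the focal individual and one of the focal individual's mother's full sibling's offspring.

0.125

Each parent–offspring link contributes a factor of 1/2, and independent paths through distinct common ancestors add.
First cousins share one grandparent pair — two paths of length 4: r = 2·(1/2)^4 = 1/8.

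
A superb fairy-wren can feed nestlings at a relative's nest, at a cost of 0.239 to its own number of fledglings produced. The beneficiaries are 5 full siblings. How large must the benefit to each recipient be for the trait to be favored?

0.0956

r to a full sibling = 1/2 (full sibs share both parents — two paths of length 2: r = 2·(1/2)^2 = 1/2).
Hamilton's rule with n recipients of equal r: n·r·B > C, so B > C/(n·r) = 0.239/(5·0.5) = 0.0956.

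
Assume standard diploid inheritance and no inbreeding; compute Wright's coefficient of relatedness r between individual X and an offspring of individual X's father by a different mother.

Each parent–offspring link contributes a factor of 1/2, and independent paths through distinct common ancestors add.
Half-sibs share one parent — one path of length 2: r = (1/2)^2 = 1/4.

0.25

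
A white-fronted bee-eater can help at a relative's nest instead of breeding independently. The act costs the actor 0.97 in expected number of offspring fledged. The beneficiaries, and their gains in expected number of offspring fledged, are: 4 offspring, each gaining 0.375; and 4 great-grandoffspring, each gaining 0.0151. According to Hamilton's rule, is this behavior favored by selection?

No

Hamilton's rule: the trait is favored when the sum of r·B over every recipient exceeds the actor's cost C.
r to an offspring = 0.5 (one parent–offspring link: r = (1/2)^1 = 1/2).
r to a great-grandoffspring = 0.125 (three parent–offspring links: r = (1/2)^3 = 1/8).
Summing one r·B term per recipient: 4·0.5·0.375 + 4·0.125·0.0151 = 0.75755.
0.75755 < 0.97: the indirect benefit is less than the cost.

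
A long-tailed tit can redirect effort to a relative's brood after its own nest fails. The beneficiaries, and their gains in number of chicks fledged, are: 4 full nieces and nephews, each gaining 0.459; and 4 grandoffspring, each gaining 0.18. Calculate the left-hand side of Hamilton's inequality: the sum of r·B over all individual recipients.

r to a full niece or nephew = 0.25 (full aunt/uncle↔niece/nephew: two paths of length 3 through the shared grandparent pair: r = 2·(1/2)^3 = 1/4).
r to a grandoffspring = 0.25 (two parent–offspring links: r = (1/2)^2 = 1/4).
Summing one r·B term per recipient: 4·0.25·0.459 + 4·0.25·0.18 = 0.639.

0.639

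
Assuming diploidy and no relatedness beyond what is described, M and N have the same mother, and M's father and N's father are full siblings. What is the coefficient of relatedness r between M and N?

0.375

Relatedness sums over independent paths through distinct common ancestors.
M and N are related in two ways: half-sibs through their shared mother (r = 1/4) and first cousins through their fathers (r = 1/8).
r = 1/4 + 1/8 = 0.375.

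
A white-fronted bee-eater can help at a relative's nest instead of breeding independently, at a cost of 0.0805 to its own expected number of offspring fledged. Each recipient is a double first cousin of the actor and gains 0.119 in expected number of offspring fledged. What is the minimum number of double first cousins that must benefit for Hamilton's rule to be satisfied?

3

r to a double first cousin = 1/4 (double first cousins share both grandparent pairs — four paths of length 4: r = 4·(1/2)^4 = 1/4).
Hamilton's rule: n·r·B > C  ⇒  n > C/(r·B) = 0.0805/(0.25·0.119) = 2.706.
The smallest integer exceeding 2.706 is 3.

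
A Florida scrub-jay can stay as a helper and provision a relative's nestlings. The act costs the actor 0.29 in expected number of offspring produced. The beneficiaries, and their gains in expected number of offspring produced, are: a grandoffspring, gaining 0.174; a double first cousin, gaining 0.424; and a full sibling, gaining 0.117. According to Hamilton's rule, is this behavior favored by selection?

No

Hamilton's rule: the trait is favored when the sum of r·B over every recipient exceeds the actor's cost C.
r to a grandoffspring = 0.25 (two parent–offspring links: r = (1/2)^2 = 1/4).
r to a double first cousin = 0.25 (double first cousins share both grandparent pairs — four paths of length 4: r = 4·(1/2)^4 = 1/4).
r to a full sibling = 1/2 (full sibs share both parents — two paths of length 2: r = 2·(1/2)^2 = 1/2).
Summing one r·B term per recipient: 1·0.25·0.174 + 1·0.25·0.424 + 1·0.5·0.117 = 0.208.
0.208 < 0.29: the indirect benefit is less than the cost.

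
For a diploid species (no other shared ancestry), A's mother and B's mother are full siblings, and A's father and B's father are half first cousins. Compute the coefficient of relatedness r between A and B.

With two independent routes of shared ancestry, r is the sum of the two contributions.
A and B are related in two ways: first cousins through their mothers (r = 1/8) and half second cousins through their fathers (r = 1/64).
r = 1/8 + 1/64 = 9/64 = 0.140625.

0.140625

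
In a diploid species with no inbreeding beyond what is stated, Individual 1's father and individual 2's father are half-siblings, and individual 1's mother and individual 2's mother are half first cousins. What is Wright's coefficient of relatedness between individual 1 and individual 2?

Wright's path rule: contributions from independent ancestry routes add.
Individual 1 and individual 2 are related in two ways: half first cousins through their fathers (r = 1/16) and half second cousins through their mothers (r = 1/64).
r = 1/16 + 1/64 = 0.078125.

0.078125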